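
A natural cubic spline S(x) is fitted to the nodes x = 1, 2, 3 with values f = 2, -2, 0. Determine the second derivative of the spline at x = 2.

9

Write M_i for S''(x_i). With h_i = 1, 1 and divided differences Δ_i = -4, 2, the continuity of S' gives the tridiagonal system
  1·M_0 + 4·M_1 + 1·M_2 = 6(Δ_1 - Δ_0) = 36
Natural end conditions: M_0 = M_2 = 0.
Forward elimination and back-substitution give M_0 = 0, M_1 = 9, M_2 = 0.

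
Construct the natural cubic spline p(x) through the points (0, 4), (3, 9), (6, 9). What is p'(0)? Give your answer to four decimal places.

Write M_i for p''(x_i). With h_i = 3, 3 and divided differences Δ_i = 5/3, 0, the continuity of p' gives the tridiagonal system
  3·M_0 + 12·M_1 + 3·M_2 = 6(Δ_1 - Δ_0) = -10
Natural end conditions: M_0 = M_2 = 0.
Solving the tridiagonal system: M_0 = 0, M_1 = -5/6, M_2 = 0.
On [0, 3], p'(x) = b_0 + 2c_0·x + 3d_0·x² with b_0 = Δ_0 - h_0(2M_0 + M_1)/6 = 25/12, c_0 = M_0/2 = 0, d_0 = (M_1 - M_0)/(6h_0) = -5/108. So p'(0) = 25/12.

2.0833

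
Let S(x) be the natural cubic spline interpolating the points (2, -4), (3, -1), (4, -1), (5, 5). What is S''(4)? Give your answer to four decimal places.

Write σ_i for S''(x_i). With h_i = 1, 1, 1 and divided differences Δ_i = 3, 0, 6, the continuity of S' gives the tridiagonal system
  1·σ_0 + 4·σ_1 + 1·σ_2 = 6(Δ_1 - Δ_0) = -18
  1·σ_1 + 4·σ_2 + 1·σ_3 = 6(Δ_2 - Δ_1) = 36
Natural end conditions: σ_0 = σ_3 = 0.
Forward elimination and back-substitution give σ_0 = 0, σ_1 = -36/5, σ_2 = 54/5, σ_3 = 0.

10.8000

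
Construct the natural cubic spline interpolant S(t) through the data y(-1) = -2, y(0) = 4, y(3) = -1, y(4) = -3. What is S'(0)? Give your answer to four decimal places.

3.8061

Let σ_i = S''(x_i). Step sizes h_i = 1, 3, 1; slopes of the chords Δ_i = (y_(i+1) - y_i)/h_i = 6, -5/3, -2.
  1·σ_0 + 8·σ_1 + 3·σ_2 = 6(Δ_1 - Δ_0) = -46
  3·σ_1 + 8·σ_2 + 1·σ_3 = 6(Δ_2 - Δ_1) = -2
Natural end conditions: σ_0 = σ_3 = 0.
Solving the tridiagonal system: σ_0 = 0, σ_1 = -362/55, σ_2 = 122/55, σ_3 = 0.
On [0, 3], S'(t) = b_1 + 2c_1·t + 3d_1·t² with b_1 = Δ_1 - h_1(2σ_1 + σ_2)/6 = 628/165, c_1 = σ_1/2 = -181/55, d_1 = (σ_2 - σ_1)/(6h_1) = 22/45. So S'(0) = 628/165.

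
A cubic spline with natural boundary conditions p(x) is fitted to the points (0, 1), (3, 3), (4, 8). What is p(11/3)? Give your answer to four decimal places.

6.1728

Put M_i = p'' at the i-th knot. Here h = (3, 1) and Δ = (2/3, 5), so the interior equations h_(i-1)·M_(i-1) + 2(h_(i-1)+h_i)·M_i + h_i·M_(i+1) = 6(Δ_i − Δ_(i-1)) read
  3·M_0 + 8·M_1 + 1·M_2 = 6(Δ_1 - Δ_0) = 26
Natural end conditions: M_0 = M_2 = 0.
Solving the tridiagonal system: M_0 = 0, M_1 = 13/4, M_2 = 0.
On [3, 4], p(x) = 3 + 47/12·(x - 3) + 13/8·(x - 3)² - 13/24·(x - 3)³.
With (x - 3) = 2/3: p(11/3) = 500/81.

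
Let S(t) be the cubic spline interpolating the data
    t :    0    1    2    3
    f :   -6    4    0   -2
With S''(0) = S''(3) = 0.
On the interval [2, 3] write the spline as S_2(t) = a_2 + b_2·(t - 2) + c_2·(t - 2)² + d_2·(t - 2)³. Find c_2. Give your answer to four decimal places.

4.4000

With M_i denoting the second derivative at x_i, h_i = 1, 1, 1, and Δ_i = (y_(i+1) − y_i)/h_i = 10, -4, -2:
  1·M_0 + 4·M_1 + 1·M_2 = 6(Δ_1 - Δ_0) = -84
  1·M_1 + 4·M_2 + 1·M_3 = 6(Δ_2 - Δ_1) = 12
Natural end conditions: M_0 = M_3 = 0.
Solving the tridiagonal system: M_0 = 0, M_1 = -116/5, M_2 = 44/5, M_3 = 0.
On [2, 3], with S_2(t) = a_2 + b_2·(t - 2) + c_2·(t - 2)² + d_2·(t - 2)³: c_2 = M_2/2 = 22/5, d_2 = (M_3 - M_2)/(6h_2) = -22/15, b_2 = Δ_2 - h_2(2M_2 + M_3)/6 = -74/15.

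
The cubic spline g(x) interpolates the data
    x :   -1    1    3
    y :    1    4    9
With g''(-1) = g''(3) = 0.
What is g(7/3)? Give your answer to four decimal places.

Let m_i = g''(x_i). Step sizes h_i = 2, 2; slopes of the chords Δ_i = (y_(i+1) - y_i)/h_i = 3/2, 5/2.
  2·m_0 + 8·m_1 + 2·m_2 = 6(Δ_1 - Δ_0) = 6
Natural end conditions: m_0 = m_2 = 0.
Forward elimination and back-substitution give m_0 = 0, m_1 = 3/4, m_2 = 0.
On [1, 3], g(x) = 4 + 2·(x - 1) + 3/8·(x - 1)² - 1/16·(x - 1)³.
With (x - 1) = 4/3: g(7/3) = 194/27.

7.1852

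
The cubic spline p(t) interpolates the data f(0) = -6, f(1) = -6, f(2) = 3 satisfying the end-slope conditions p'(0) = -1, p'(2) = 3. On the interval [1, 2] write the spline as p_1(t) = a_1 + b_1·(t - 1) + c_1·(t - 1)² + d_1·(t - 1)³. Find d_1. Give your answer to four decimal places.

Write M_i for p''(x_i). With h_i = 1, 1 and divided differences Δ_i = 0, 9, the continuity of p' gives the tridiagonal system
  1·M_0 + 4·M_1 + 1·M_2 = 6(Δ_1 - Δ_0) = 54
Clamped end conditions give two more equations: 2h_0·M_0 + h_0·M_1 = 6(Δ_0 - p'(0)) = 6 and h_1·M_1 + 2h_1·M_2 = 6(p'(2) - Δ_1) = -36.
Forward elimination and back-substitution give M_0 = -17/2, M_1 = 23, M_2 = -59/2.
On [1, 2], with p_1(t) = a_1 + b_1·(t - 1) + c_1·(t - 1)² + d_1·(t - 1)³: c_1 = M_1/2 = 23/2, d_1 = (M_2 - M_1)/(6h_1) = -35/4, b_1 = Δ_1 - h_1(2M_1 + M_2)/6 = 25/4.

-8.7500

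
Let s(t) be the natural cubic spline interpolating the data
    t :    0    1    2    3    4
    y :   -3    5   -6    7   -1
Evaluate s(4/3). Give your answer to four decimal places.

1.1138

Let M_i = s''(x_i). Step sizes h_i = 1, 1, 1, 1; slopes of the chords Δ_i = (y_(i+1) - y_i)/h_i = 8, -11, 13, -8.
  1·M_0 + 4·M_1 + 1·M_2 = 6(Δ_1 - Δ_0) = -114
  1·M_1 + 4·M_2 + 1·M_3 = 6(Δ_2 - Δ_1) = 144
  1·M_2 + 4·M_3 + 1·M_4 = 6(Δ_3 - Δ_2) = -126
Natural end conditions: M_0 = M_4 = 0.
Solving: M_0 = 0, M_1 = -603/14, M_2 = 408/7, M_3 = -645/14, M_4 = 0.
On [1, 2], s(t) = 5 - 89/14·(t - 1) - 603/28·(t - 1)² + 473/28·(t - 1)³.
With (t - 1) = 1/3: s(4/3) = 421/378.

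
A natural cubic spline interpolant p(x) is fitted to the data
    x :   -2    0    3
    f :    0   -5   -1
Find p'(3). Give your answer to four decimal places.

Put m_i = p'' at the i-th knot. Here h = (2, 3) and Δ = (-5/2, 4/3), so the interior equations h_(i-1)·m_(i-1) + 2(h_(i-1)+h_i)·m_i + h_i·m_(i+1) = 6(Δ_i − Δ_(i-1)) read
  2·m_0 + 10·m_1 + 3·m_2 = 6(Δ_1 - Δ_0) = 23
Natural end conditions: m_0 = m_2 = 0.
Hence m_0 = 0, m_1 = 23/10, m_2 = 0.
On [0, 3], p'(x) = b_1 + 2c_1·x + 3d_1·x² with b_1 = Δ_1 - h_1(2m_1 + m_2)/6 = -29/30, c_1 = m_1/2 = 23/20, d_1 = (m_2 - m_1)/(6h_1) = -23/180. So p'(3) = 149/60.

2.4833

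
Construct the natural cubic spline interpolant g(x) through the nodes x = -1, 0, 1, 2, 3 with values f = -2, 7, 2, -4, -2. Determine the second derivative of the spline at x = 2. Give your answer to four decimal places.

11.7857

With M_i denoting the second derivative at x_i, h_i = 1, 1, 1, 1, and Δ_i = (y_(i+1) − y_i)/h_i = 9, -5, -6, 2:
  1·M_0 + 4·M_1 + 1·M_2 = 6(Δ_1 - Δ_0) = -84
  1·M_1 + 4·M_2 + 1·M_3 = 6(Δ_2 - Δ_1) = -6
  1·M_2 + 4·M_3 + 1·M_4 = 6(Δ_3 - Δ_2) = 48
Natural end conditions: M_0 = M_4 = 0.
Solving: M_0 = 0, M_1 = -297/14, M_2 = 6/7, M_3 = 165/14, M_4 = 0.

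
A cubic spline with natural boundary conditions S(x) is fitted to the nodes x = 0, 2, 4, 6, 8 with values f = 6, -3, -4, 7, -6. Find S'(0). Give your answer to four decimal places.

With m_i denoting the second derivative at x_i, h_i = 2, 2, 2, 2, and Δ_i = (y_(i+1) − y_i)/h_i = -9/2, -1/2, 11/2, -13/2:
  2·m_0 + 8·m_1 + 2·m_2 = 6(Δ_1 - Δ_0) = 24
  2·m_1 + 8·m_2 + 2·m_3 = 6(Δ_2 - Δ_1) = 36
  2·m_2 + 8·m_3 + 2·m_4 = 6(Δ_3 - Δ_2) = -72
Natural end conditions: m_0 = m_4 = 0.
Solving: m_0 = 0, m_1 = 9/7, m_2 = 48/7, m_3 = -75/7, m_4 = 0.
On [0, 2], S'(x) = b_0 + 2c_0·x + 3d_0·x² with b_0 = Δ_0 - h_0(2m_0 + m_1)/6 = -69/14, c_0 = m_0/2 = 0, d_0 = (m_1 - m_0)/(6h_0) = 3/28. So S'(0) = -69/14.

-4.9286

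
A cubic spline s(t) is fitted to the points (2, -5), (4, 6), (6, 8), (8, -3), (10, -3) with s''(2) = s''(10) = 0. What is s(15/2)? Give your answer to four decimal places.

Let m_i = s''(x_i). Step sizes h_i = 2, 2, 2, 2; slopes of the chords Δ_i = (y_(i+1) - y_i)/h_i = 11/2, 1, -11/2, 0.
  2·m_0 + 8·m_1 + 2·m_2 = 6(Δ_1 - Δ_0) = -27
  2·m_1 + 8·m_2 + 2·m_3 = 6(Δ_2 - Δ_1) = -39
  2·m_2 + 8·m_3 + 2·m_4 = 6(Δ_3 - Δ_2) = 33
Natural end conditions: m_0 = m_4 = 0.
Hence m_0 = 0, m_1 = -27/14, m_2 = -81/14, m_3 = 39/7, m_4 = 0.
On [6, 8], s(t) = 8 - 7/2·(t - 6) - 81/28·(t - 6)² + 53/56·(t - 6)³.
With (t - 6) = 3/2: s(15/2) = -253/448.

-0.5647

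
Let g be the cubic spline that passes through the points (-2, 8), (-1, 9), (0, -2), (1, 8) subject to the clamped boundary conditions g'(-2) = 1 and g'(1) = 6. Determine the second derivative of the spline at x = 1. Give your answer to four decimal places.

Put m_i = g'' at the i-th knot. Here h = (1, 1, 1) and Δ = (1, -11, 10), so the interior equations h_(i-1)·m_(i-1) + 2(h_(i-1)+h_i)·m_i + h_i·m_(i+1) = 6(Δ_i − Δ_(i-1)) read
  1·m_0 + 4·m_1 + 1·m_2 = 6(Δ_1 - Δ_0) = -72
  1·m_1 + 4·m_2 + 1·m_3 = 6(Δ_2 - Δ_1) = 126
Clamped end conditions give two more equations: 2h_0·m_0 + h_0·m_1 = 6(Δ_0 - g'(-2)) = 0 and h_2·m_2 + 2h_2·m_3 = 6(g'(1) - Δ_2) = -24.
Forward elimination and back-substitution give m_0 = 52/3, m_1 = -104/3, m_2 = 148/3, m_3 = -110/3.

-36.6667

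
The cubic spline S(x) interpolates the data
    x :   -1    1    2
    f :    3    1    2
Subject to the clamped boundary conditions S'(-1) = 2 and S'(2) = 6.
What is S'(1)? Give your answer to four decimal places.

-1.8333

Let σ_i = S''(x_i). Step sizes h_i = 2, 1; slopes of the chords Δ_i = (y_(i+1) - y_i)/h_i = -1, 1.
  2·σ_0 + 6·σ_1 + 1·σ_2 = 6(Δ_1 - Δ_0) = 12
Clamped end conditions give two more equations: 2h_0·σ_0 + h_0·σ_1 = 6(Δ_0 - S'(-1)) = -18 and h_1·σ_1 + 2h_1·σ_2 = 6(S'(2) - Δ_1) = 30.
Forward elimination and back-substitution give σ_0 = -31/6, σ_1 = 4/3, σ_2 = 43/3.
On [1, 2], S'(x) = b_1 + 2c_1·(x - 1) + 3d_1·(x - 1)² with b_1 = Δ_1 - h_1(2σ_1 + σ_2)/6 = -11/6, c_1 = σ_1/2 = 2/3, d_1 = (σ_2 - σ_1)/(6h_1) = 13/6. So S'(1) = -11/6.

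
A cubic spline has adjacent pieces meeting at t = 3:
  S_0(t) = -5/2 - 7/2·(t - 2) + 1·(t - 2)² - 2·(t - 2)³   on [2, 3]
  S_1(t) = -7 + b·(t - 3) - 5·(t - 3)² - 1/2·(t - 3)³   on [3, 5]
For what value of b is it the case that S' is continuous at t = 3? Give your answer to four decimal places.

-7.5000

S_0'(t) = -7/2 + 2·(t - 2) - 6·(t - 2)², so S_0'(3) = -15/2. On the right, S_1'(3) = b, so b = -15/2.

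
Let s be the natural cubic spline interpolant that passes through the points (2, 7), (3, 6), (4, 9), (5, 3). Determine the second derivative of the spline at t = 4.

With σ_i denoting the second derivative at x_i, h_i = 1, 1, 1, and Δ_i = (y_(i+1) − y_i)/h_i = -1, 3, -6:
  1·σ_0 + 4·σ_1 + 1·σ_2 = 6(Δ_1 - Δ_0) = 24
  1·σ_1 + 4·σ_2 + 1·σ_3 = 6(Δ_2 - Δ_1) = -54
Natural end conditions: σ_0 = σ_3 = 0.
Forward elimination and back-substitution give σ_0 = 0, σ_1 = 10, σ_2 = -16, σ_3 = 0.

-16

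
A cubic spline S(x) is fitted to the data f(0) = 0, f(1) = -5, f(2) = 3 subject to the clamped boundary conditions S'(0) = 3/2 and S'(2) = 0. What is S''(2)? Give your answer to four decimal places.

With M_i denoting the second derivative at x_i, h_i = 1, 1, and Δ_i = (y_(i+1) − y_i)/h_i = -5, 8:
  1·M_0 + 4·M_1 + 1·M_2 = 6(Δ_1 - Δ_0) = 78
Clamped end conditions give two more equations: 2h_0·M_0 + h_0·M_1 = 6(Δ_0 - S'(0)) = -39 and h_1·M_1 + 2h_1·M_2 = 6(S'(2) - Δ_1) = -48.
Forward elimination and back-substitution give M_0 = -159/4, M_1 = 81/2, M_2 = -177/4.

-44.2500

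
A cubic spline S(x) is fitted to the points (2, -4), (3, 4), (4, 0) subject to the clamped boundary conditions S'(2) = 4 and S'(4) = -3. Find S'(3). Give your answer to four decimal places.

Let M_i = S''(x_i). Step sizes h_i = 1, 1; slopes of the chords Δ_i = (y_(i+1) - y_i)/h_i = 8, -4.
  1·M_0 + 4·M_1 + 1·M_2 = 6(Δ_1 - Δ_0) = -72
Clamped end conditions give two more equations: 2h_0·M_0 + h_0·M_1 = 6(Δ_0 - S'(2)) = 24 and h_1·M_1 + 2h_1·M_2 = 6(S'(4) - Δ_1) = 6.
Forward elimination and back-substitution give M_0 = 53/2, M_1 = -29, M_2 = 35/2.
On [3, 4], S'(x) = b_1 + 2c_1·(x - 3) + 3d_1·(x - 3)² with b_1 = Δ_1 - h_1(2M_1 + M_2)/6 = 11/4, c_1 = M_1/2 = -29/2, d_1 = (M_2 - M_1)/(6h_1) = 31/4. So S'(3) = 11/4.

2.7500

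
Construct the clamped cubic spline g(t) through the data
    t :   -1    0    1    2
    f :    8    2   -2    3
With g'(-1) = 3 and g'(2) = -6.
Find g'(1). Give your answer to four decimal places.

Let σ_i = g''(x_i). Step sizes h_i = 1, 1, 1; slopes of the chords Δ_i = (y_(i+1) - y_i)/h_i = -6, -4, 5.
  1·σ_0 + 4·σ_1 + 1·σ_2 = 6(Δ_1 - Δ_0) = 12
  1·σ_1 + 4·σ_2 + 1·σ_3 = 6(Δ_2 - Δ_1) = 54
Clamped end conditions give two more equations: 2h_0·σ_0 + h_0·σ_1 = 6(Δ_0 - g'(-1)) = -54 and h_2·σ_2 + 2h_2·σ_3 = 6(g'(2) - Δ_2) = -66.
Forward elimination and back-substitution give σ_0 = -146/5, σ_1 = 22/5, σ_2 = 118/5, σ_3 = -224/5.
On [1, 2], g'(t) = b_2 + 2c_2·(t - 1) + 3d_2·(t - 1)² with b_2 = Δ_2 - h_2(2σ_2 + σ_3)/6 = 23/5, c_2 = σ_2/2 = 59/5, d_2 = (σ_3 - σ_2)/(6h_2) = -57/5. So g'(1) = 23/5.

4.6000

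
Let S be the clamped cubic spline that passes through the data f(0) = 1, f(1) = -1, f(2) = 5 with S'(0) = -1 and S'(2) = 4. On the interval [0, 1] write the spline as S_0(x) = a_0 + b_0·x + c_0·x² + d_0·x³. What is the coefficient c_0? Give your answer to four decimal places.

-6.2500

Put M_i = S'' at the i-th knot. Here h = (1, 1) and Δ = (-2, 6), so the interior equations h_(i-1)·M_(i-1) + 2(h_(i-1)+h_i)·M_i + h_i·M_(i+1) = 6(Δ_i − Δ_(i-1)) read
  1·M_0 + 4·M_1 + 1·M_2 = 6(Δ_1 - Δ_0) = 48
Clamped end conditions give two more equations: 2h_0·M_0 + h_0·M_1 = 6(Δ_0 - S'(0)) = -6 and h_1·M_1 + 2h_1·M_2 = 6(S'(2) - Δ_1) = -12.
Hence M_0 = -25/2, M_1 = 19, M_2 = -31/2.
On [0, 1], with S_0(x) = a_0 + b_0·x + c_0·x² + d_0·x³: c_0 = M_0/2 = -25/4, d_0 = (M_1 - M_0)/(6h_0) = 21/4, b_0 = Δ_0 - h_0(2M_0 + M_1)/6 = -1.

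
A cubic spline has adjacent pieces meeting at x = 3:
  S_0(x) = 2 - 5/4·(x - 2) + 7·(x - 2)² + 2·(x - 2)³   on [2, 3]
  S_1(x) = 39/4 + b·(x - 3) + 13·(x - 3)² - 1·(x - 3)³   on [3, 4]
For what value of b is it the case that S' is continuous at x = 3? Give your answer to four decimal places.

18.7500

S_0'(x) = -5/4 + 14·(x - 2) + 6·(x - 2)², so S_0'(3) = 75/4. On the right, S_1'(3) = b, so b = 75/4.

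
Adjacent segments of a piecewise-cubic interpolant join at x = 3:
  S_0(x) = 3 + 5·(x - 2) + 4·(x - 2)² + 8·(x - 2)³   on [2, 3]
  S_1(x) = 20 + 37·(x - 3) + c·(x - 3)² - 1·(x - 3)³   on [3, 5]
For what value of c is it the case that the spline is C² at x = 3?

S_0''(x) = 8 + 48·(x - 2), so S_0''(3) = 56. On the right, S_1''(3) = 2c, so c = 28.

28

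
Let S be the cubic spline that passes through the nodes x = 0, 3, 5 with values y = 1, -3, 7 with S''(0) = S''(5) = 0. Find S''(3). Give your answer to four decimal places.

3.8000

Write σ_i for S''(x_i). With h_i = 3, 2 and divided differences Δ_i = -4/3, 5, the continuity of S' gives the tridiagonal system
  3·σ_0 + 10·σ_1 + 2·σ_2 = 6(Δ_1 - Δ_0) = 38
Natural end conditions: σ_0 = σ_2 = 0.
Forward elimination and back-substitution give σ_0 = 0, σ_1 = 19/5, σ_2 = 0.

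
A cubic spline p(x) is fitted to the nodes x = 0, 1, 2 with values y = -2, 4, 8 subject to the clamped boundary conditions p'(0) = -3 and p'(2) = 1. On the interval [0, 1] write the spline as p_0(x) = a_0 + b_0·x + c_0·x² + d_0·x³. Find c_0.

Put M_i = p'' at the i-th knot. Here h = (1, 1) and Δ = (6, 4), so the interior equations h_(i-1)·M_(i-1) + 2(h_(i-1)+h_i)·M_i + h_i·M_(i+1) = 6(Δ_i − Δ_(i-1)) read
  1·M_0 + 4·M_1 + 1·M_2 = 6(Δ_1 - Δ_0) = -12
Clamped end conditions give two more equations: 2h_0·M_0 + h_0·M_1 = 6(Δ_0 - p'(0)) = 54 and h_1·M_1 + 2h_1·M_2 = 6(p'(2) - Δ_1) = -18.
Solving the tridiagonal system: M_0 = 32, M_1 = -10, M_2 = -4.
On [0, 1], with p_0(x) = a_0 + b_0·x + c_0·x² + d_0·x³: c_0 = M_0/2 = 16, d_0 = (M_1 - M_0)/(6h_0) = -7, b_0 = Δ_0 - h_0(2M_0 + M_1)/6 = -3.

16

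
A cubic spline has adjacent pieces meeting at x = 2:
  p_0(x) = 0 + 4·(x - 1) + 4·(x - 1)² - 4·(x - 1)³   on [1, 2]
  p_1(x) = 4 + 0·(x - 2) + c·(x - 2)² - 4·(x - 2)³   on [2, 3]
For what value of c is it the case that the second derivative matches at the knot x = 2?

p_0''(x) = 8 - 24·(x - 1), so p_0''(2) = -16. On the right, p_1''(2) = 2c, so c = -8.

-8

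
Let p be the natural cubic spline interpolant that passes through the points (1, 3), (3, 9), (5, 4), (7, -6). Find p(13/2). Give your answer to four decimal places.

Write M_i for p''(x_i). With h_i = 2, 2, 2 and divided differences Δ_i = 3, -5/2, -5, the continuity of p' gives the tridiagonal system
  2·M_0 + 8·M_1 + 2·M_2 = 6(Δ_1 - Δ_0) = -33
  2·M_1 + 8·M_2 + 2·M_3 = 6(Δ_2 - Δ_1) = -15
Natural end conditions: M_0 = M_3 = 0.
Solving: M_0 = 0, M_1 = -39/10, M_2 = -9/10, M_3 = 0.
On [5, 7], p(x) = 4 - 22/5·(x - 5) - 9/20·(x - 5)² + 3/40·(x - 5)³.
With (x - 5) = 3/2: p(13/2) = -215/64.

-3.3594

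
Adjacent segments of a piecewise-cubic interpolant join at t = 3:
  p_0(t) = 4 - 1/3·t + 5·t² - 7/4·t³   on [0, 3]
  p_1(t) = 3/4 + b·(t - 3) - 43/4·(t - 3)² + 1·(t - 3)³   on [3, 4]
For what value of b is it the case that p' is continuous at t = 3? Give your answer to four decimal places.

p_0'(t) = -1/3 + 10·t - 21/4·t², so p_0'(3) = -211/12. On the right, p_1'(3) = b, so b = -211/12.

-17.5833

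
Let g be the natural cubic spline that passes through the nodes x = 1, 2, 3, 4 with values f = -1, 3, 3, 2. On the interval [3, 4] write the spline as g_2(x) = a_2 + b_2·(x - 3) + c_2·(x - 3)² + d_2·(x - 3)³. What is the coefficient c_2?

Put M_i = g'' at the i-th knot. Here h = (1, 1, 1) and Δ = (4, 0, -1), so the interior equations h_(i-1)·M_(i-1) + 2(h_(i-1)+h_i)·M_i + h_i·M_(i+1) = 6(Δ_i − Δ_(i-1)) read
  1·M_0 + 4·M_1 + 1·M_2 = 6(Δ_1 - Δ_0) = -24
  1·M_1 + 4·M_2 + 1·M_3 = 6(Δ_2 - Δ_1) = -6
Natural end conditions: M_0 = M_3 = 0.
Forward elimination and back-substitution give M_0 = 0, M_1 = -6, M_2 = 0, M_3 = 0.
On [3, 4], with g_2(x) = a_2 + b_2·(x - 3) + c_2·(x - 3)² + d_2·(x - 3)³: c_2 = M_2/2 = 0, d_2 = (M_3 - M_2)/(6h_2) = 0, b_2 = Δ_2 - h_2(2M_2 + M_3)/6 = -1.

0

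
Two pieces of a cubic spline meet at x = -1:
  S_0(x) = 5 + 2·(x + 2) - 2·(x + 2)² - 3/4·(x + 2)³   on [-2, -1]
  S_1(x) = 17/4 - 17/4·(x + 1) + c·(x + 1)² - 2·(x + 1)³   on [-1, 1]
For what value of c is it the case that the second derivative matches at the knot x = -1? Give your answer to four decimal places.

S_0''(x) = -4 - 9/2·(x + 2), so S_0''(-1) = -17/2. On the right, S_1''(-1) = 2c, so c = -17/4.

-4.2500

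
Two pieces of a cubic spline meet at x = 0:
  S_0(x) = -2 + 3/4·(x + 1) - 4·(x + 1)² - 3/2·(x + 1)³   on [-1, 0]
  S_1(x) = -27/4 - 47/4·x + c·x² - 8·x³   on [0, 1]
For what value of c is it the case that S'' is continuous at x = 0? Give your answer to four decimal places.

S_0''(x) = -8 - 9·(x + 1), so S_0''(0) = -17. On the right, S_1''(0) = 2c, so c = -17/2.

-8.5000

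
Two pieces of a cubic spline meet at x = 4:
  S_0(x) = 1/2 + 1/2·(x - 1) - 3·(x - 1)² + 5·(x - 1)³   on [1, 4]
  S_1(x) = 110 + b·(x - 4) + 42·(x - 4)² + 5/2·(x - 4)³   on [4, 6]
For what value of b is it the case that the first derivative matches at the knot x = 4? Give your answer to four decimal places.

117.5000

S_0'(x) = 1/2 - 6·(x - 1) + 15·(x - 1)², so S_0'(4) = 235/2. On the right, S_1'(4) = b, so b = 235/2.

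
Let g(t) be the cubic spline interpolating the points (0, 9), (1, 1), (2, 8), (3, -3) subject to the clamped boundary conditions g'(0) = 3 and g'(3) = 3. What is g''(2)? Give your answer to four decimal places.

-57.6000

With M_i denoting the second derivative at x_i, h_i = 1, 1, 1, and Δ_i = (y_(i+1) − y_i)/h_i = -8, 7, -11:
  1·M_0 + 4·M_1 + 1·M_2 = 6(Δ_1 - Δ_0) = 90
  1·M_1 + 4·M_2 + 1·M_3 = 6(Δ_2 - Δ_1) = -108
Clamped end conditions give two more equations: 2h_0·M_0 + h_0·M_1 = 6(Δ_0 - g'(0)) = -66 and h_2·M_2 + 2h_2·M_3 = 6(g'(3) - Δ_2) = 84.
Hence M_0 = -294/5, M_1 = 258/5, M_2 = -288/5, M_3 = 354/5.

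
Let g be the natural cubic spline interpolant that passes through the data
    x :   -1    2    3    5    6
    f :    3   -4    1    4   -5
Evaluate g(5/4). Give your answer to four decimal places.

With m_i denoting the second derivative at x_i, h_i = 3, 1, 2, 1, and Δ_i = (y_(i+1) − y_i)/h_i = -7/3, 5, 3/2, -9:
  3·m_0 + 8·m_1 + 1·m_2 = 6(Δ_1 - Δ_0) = 44
  1·m_1 + 6·m_2 + 2·m_3 = 6(Δ_2 - Δ_1) = -21
  2·m_2 + 6·m_3 + 1·m_4 = 6(Δ_3 - Δ_2) = -63
Natural end conditions: m_0 = m_4 = 0.
Solving the tridiagonal system: m_0 = 0, m_1 = 704/125, m_2 = -132/125, m_3 = -2537/250, m_4 = 0.
On [-1, 2], g(x) = 3 - 1931/375·(x + 1) + 0·(x + 1)² + 352/1125·(x + 1)³.
With (x + 1) = 9/4: g(5/4) = -2511/500.

-5.0220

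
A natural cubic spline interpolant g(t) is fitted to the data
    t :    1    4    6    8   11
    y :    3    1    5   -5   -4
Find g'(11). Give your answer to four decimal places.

With m_i denoting the second derivative at x_i, h_i = 3, 2, 2, 3, and Δ_i = (y_(i+1) − y_i)/h_i = -2/3, 2, -5, 1/3:
  3·m_0 + 10·m_1 + 2·m_2 = 6(Δ_1 - Δ_0) = 16
  2·m_1 + 8·m_2 + 2·m_3 = 6(Δ_2 - Δ_1) = -42
  2·m_2 + 10·m_3 + 3·m_4 = 6(Δ_3 - Δ_2) = 32
Natural end conditions: m_0 = m_4 = 0.
Solving: m_0 = 0, m_1 = 91/30, m_2 = -43/6, m_3 = 139/30, m_4 = 0.
On [8, 11], g'(t) = b_3 + 2c_3·(t - 8) + 3d_3·(t - 8)² with b_3 = Δ_3 - h_3(2m_3 + m_4)/6 = -43/10, c_3 = m_3/2 = 139/60, d_3 = (m_4 - m_3)/(6h_3) = -139/540. So g'(11) = 53/20.

2.6500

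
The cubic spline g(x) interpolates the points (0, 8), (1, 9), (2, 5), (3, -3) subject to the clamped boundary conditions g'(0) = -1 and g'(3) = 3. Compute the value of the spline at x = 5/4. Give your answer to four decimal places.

With m_i denoting the second derivative at x_i, h_i = 1, 1, 1, and Δ_i = (y_(i+1) − y_i)/h_i = 1, -4, -8:
  1·m_0 + 4·m_1 + 1·m_2 = 6(Δ_1 - Δ_0) = -30
  1·m_1 + 4·m_2 + 1·m_3 = 6(Δ_2 - Δ_1) = -24
Clamped end conditions give two more equations: 2h_0·m_0 + h_0·m_1 = 6(Δ_0 - g'(0)) = 12 and h_2·m_2 + 2h_2·m_3 = 6(g'(3) - Δ_2) = 66.
Hence m_0 = 136/15, m_1 = -92/15, m_2 = -218/15, m_3 = 604/15.
On [1, 2], g(x) = 9 + 7/15·(x - 1) - 46/15·(x - 1)² - 7/5·(x - 1)³.
With (x - 1) = 1/4: g(5/4) = 2849/320.

8.9031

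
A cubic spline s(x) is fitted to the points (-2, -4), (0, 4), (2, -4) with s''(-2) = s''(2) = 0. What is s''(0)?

-6

Let m_i = s''(x_i). Step sizes h_i = 2, 2; slopes of the chords Δ_i = (y_(i+1) - y_i)/h_i = 4, -4.
  2·m_0 + 8·m_1 + 2·m_2 = 6(Δ_1 - Δ_0) = -48
Natural end conditions: m_0 = m_2 = 0.
Solving: m_0 = 0, m_1 = -6, m_2 = 0.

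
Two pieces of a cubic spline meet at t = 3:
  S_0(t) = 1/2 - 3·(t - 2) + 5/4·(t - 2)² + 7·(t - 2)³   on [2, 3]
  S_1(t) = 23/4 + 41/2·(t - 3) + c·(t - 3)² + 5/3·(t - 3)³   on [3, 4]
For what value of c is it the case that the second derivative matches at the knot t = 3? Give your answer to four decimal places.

22.2500

S_0''(t) = 5/2 + 42·(t - 2), so S_0''(3) = 89/2. On the right, S_1''(3) = 2c, so c = 89/4.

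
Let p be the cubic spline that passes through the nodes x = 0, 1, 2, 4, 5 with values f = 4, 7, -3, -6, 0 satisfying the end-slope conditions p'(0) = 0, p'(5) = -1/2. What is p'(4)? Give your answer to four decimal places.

Write σ_i for p''(x_i). With h_i = 1, 1, 2, 1 and divided differences Δ_i = 3, -10, -3/2, 6, the continuity of p' gives the tridiagonal system
  1·σ_0 + 4·σ_1 + 1·σ_2 = 6(Δ_1 - Δ_0) = -78
  1·σ_1 + 6·σ_2 + 2·σ_3 = 6(Δ_2 - Δ_1) = 51
  2·σ_2 + 6·σ_3 + 1·σ_4 = 6(Δ_3 - Δ_2) = 45
Clamped end conditions give two more equations: 2h_0·σ_0 + h_0·σ_1 = 6(Δ_0 - p'(0)) = 18 and h_3·σ_3 + 2h_3·σ_4 = 6(p'(5) - Δ_3) = -39.
Solving: σ_0 = 2935/128, σ_1 = -1783/64, σ_2 = 1345/128, σ_3 = 253/32, σ_4 = -1501/64.
On [4, 5], p'(x) = b_3 + 2c_3·(x - 4) + 3d_3·(x - 4)² with b_3 = Δ_3 - h_3(2σ_3 + σ_4)/6 = 931/128, c_3 = σ_3/2 = 253/64, d_3 = (σ_4 - σ_3)/(6h_3) = -669/128. So p'(4) = 931/128.

7.2734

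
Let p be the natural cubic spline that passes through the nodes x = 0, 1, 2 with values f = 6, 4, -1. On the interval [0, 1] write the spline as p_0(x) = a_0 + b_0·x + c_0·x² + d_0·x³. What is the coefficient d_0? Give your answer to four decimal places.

Let σ_i = p''(x_i). Step sizes h_i = 1, 1; slopes of the chords Δ_i = (y_(i+1) - y_i)/h_i = -2, -5.
  1·σ_0 + 4·σ_1 + 1·σ_2 = 6(Δ_1 - Δ_0) = -18
Natural end conditions: σ_0 = σ_2 = 0.
Forward elimination and back-substitution give σ_0 = 0, σ_1 = -9/2, σ_2 = 0.
On [0, 1], with p_0(x) = a_0 + b_0·x + c_0·x² + d_0·x³: c_0 = σ_0/2 = 0, d_0 = (σ_1 - σ_0)/(6h_0) = -3/4, b_0 = Δ_0 - h_0(2σ_0 + σ_1)/6 = -5/4.

-0.7500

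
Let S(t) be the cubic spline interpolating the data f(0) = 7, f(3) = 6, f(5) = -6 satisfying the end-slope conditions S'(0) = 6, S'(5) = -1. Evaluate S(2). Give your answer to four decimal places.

10.4815

With M_i denoting the second derivative at x_i, h_i = 3, 2, and Δ_i = (y_(i+1) − y_i)/h_i = -1/3, -6:
  3·M_0 + 10·M_1 + 2·M_2 = 6(Δ_1 - Δ_0) = -34
Clamped end conditions give two more equations: 2h_0·M_0 + h_0·M_1 = 6(Δ_0 - S'(0)) = -38 and h_1·M_1 + 2h_1·M_2 = 6(S'(5) - Δ_1) = 30.
Solving: M_0 = -13/3, M_1 = -4, M_2 = 19/2.
On [0, 3], S(t) = 7 + 6·t - 13/6·t² + 1/54·t³.
With t = 2: S(2) = 283/27.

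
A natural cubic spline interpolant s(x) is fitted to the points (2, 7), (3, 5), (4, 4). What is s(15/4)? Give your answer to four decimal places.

Put σ_i = s'' at the i-th knot. Here h = (1, 1) and Δ = (-2, -1), so the interior equations h_(i-1)·σ_(i-1) + 2(h_(i-1)+h_i)·σ_i + h_i·σ_(i+1) = 6(Δ_i − Δ_(i-1)) read
  1·σ_0 + 4·σ_1 + 1·σ_2 = 6(Δ_1 - Δ_0) = 6
Natural end conditions: σ_0 = σ_2 = 0.
Forward elimination and back-substitution give σ_0 = 0, σ_1 = 3/2, σ_2 = 0.
On [3, 4], s(x) = 5 - 3/2·(x - 3) + 3/4·(x - 3)² - 1/4·(x - 3)³.
With (x - 3) = 3/4: s(15/4) = 1073/256.

4.1914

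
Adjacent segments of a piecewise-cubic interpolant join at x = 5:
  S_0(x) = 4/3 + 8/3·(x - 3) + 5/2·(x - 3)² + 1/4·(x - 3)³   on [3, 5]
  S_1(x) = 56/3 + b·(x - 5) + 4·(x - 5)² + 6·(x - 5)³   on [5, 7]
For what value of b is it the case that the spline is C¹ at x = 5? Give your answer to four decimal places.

15.6667

S_0'(x) = 8/3 + 5·(x - 3) + 3/4·(x - 3)², so S_0'(5) = 47/3. On the right, S_1'(5) = b, so b = 47/3.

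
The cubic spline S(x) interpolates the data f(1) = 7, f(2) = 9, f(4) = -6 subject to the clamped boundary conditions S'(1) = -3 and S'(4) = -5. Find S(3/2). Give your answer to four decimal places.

Put M_i = S'' at the i-th knot. Here h = (1, 2) and Δ = (2, -15/2), so the interior equations h_(i-1)·M_(i-1) + 2(h_(i-1)+h_i)·M_i + h_i·M_(i+1) = 6(Δ_i − Δ_(i-1)) read
  1·M_0 + 6·M_1 + 2·M_2 = 6(Δ_1 - Δ_0) = -57
Clamped end conditions give two more equations: 2h_0·M_0 + h_0·M_1 = 6(Δ_0 - S'(1)) = 30 and h_1·M_1 + 2h_1·M_2 = 6(S'(4) - Δ_1) = 15.
Solving: M_0 = 143/6, M_1 = -53/3, M_2 = 151/12.
On [1, 2], S(x) = 7 - 3·(x - 1) + 143/12·(x - 1)² - 83/12·(x - 1)³.
With (x - 1) = 1/2: S(3/2) = 731/96.

7.6146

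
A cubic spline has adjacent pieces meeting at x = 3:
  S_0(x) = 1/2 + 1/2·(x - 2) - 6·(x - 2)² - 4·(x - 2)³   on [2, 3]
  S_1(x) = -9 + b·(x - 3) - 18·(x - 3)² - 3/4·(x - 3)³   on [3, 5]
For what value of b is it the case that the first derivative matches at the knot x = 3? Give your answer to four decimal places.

-23.5000

S_0'(x) = 1/2 - 12·(x - 2) - 12·(x - 2)², so S_0'(3) = -47/2. On the right, S_1'(3) = b, so b = -47/2.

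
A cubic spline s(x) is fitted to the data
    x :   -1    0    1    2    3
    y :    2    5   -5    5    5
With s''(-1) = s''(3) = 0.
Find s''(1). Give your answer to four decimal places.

44.1429

Let M_i = s''(x_i). Step sizes h_i = 1, 1, 1, 1; slopes of the chords Δ_i = (y_(i+1) - y_i)/h_i = 3, -10, 10, 0.
  1·M_0 + 4·M_1 + 1·M_2 = 6(Δ_1 - Δ_0) = -78
  1·M_1 + 4·M_2 + 1·M_3 = 6(Δ_2 - Δ_1) = 120
  1·M_2 + 4·M_3 + 1·M_4 = 6(Δ_3 - Δ_2) = -60
Natural end conditions: M_0 = M_4 = 0.
Forward elimination and back-substitution give M_0 = 0, M_1 = -855/28, M_2 = 309/7, M_3 = -729/28, M_4 = 0.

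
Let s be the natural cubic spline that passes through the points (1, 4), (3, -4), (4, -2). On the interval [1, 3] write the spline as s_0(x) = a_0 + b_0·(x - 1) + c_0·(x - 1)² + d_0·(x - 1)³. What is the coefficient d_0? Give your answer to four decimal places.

Put M_i = s'' at the i-th knot. Here h = (2, 1) and Δ = (-4, 2), so the interior equations h_(i-1)·M_(i-1) + 2(h_(i-1)+h_i)·M_i + h_i·M_(i+1) = 6(Δ_i − Δ_(i-1)) read
  2·M_0 + 6·M_1 + 1·M_2 = 6(Δ_1 - Δ_0) = 36
Natural end conditions: M_0 = M_2 = 0.
Solving the tridiagonal system: M_0 = 0, M_1 = 6, M_2 = 0.
On [1, 3], with s_0(x) = a_0 + b_0·(x - 1) + c_0·(x - 1)² + d_0·(x - 1)³: c_0 = M_0/2 = 0, d_0 = (M_1 - M_0)/(6h_0) = 1/2, b_0 = Δ_0 - h_0(2M_0 + M_1)/6 = -6.

0.5000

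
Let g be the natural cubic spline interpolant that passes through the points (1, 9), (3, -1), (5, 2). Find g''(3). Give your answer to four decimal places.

Write σ_i for g''(x_i). With h_i = 2, 2 and divided differences Δ_i = -5, 3/2, the continuity of g' gives the tridiagonal system
  2·σ_0 + 8·σ_1 + 2·σ_2 = 6(Δ_1 - Δ_0) = 39
Natural end conditions: σ_0 = σ_2 = 0.
Solving the tridiagonal system: σ_0 = 0, σ_1 = 39/8, σ_2 = 0.

4.8750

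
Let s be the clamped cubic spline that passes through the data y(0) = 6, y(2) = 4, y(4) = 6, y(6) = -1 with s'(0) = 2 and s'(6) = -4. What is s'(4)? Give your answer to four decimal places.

Write m_i for s''(x_i). With h_i = 2, 2, 2 and divided differences Δ_i = -1, 1, -7/2, the continuity of s' gives the tridiagonal system
  2·m_0 + 8·m_1 + 2·m_2 = 6(Δ_1 - Δ_0) = 12
  2·m_1 + 8·m_2 + 2·m_3 = 6(Δ_2 - Δ_1) = -27
Clamped end conditions give two more equations: 2h_0·m_0 + h_0·m_1 = 6(Δ_0 - s'(0)) = -18 and h_2·m_2 + 2h_2·m_3 = 6(s'(6) - Δ_2) = -3.
Hence m_0 = -67/10, m_1 = 22/5, m_2 = -49/10, m_3 = 17/10.
On [4, 6], s'(x) = b_2 + 2c_2·(x - 4) + 3d_2·(x - 4)² with b_2 = Δ_2 - h_2(2m_2 + m_3)/6 = -4/5, c_2 = m_2/2 = -49/20, d_2 = (m_3 - m_2)/(6h_2) = 11/20. So s'(4) = -4/5.

-0.8000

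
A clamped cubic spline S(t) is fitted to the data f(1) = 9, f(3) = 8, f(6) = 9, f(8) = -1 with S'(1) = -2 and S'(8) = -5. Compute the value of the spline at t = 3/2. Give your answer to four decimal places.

With σ_i denoting the second derivative at x_i, h_i = 2, 3, 2, and Δ_i = (y_(i+1) − y_i)/h_i = -1/2, 1/3, -5:
  2·σ_0 + 10·σ_1 + 3·σ_2 = 6(Δ_1 - Δ_0) = 5
  3·σ_1 + 10·σ_2 + 2·σ_3 = 6(Δ_2 - Δ_1) = -32
Clamped end conditions give two more equations: 2h_0·σ_0 + h_0·σ_1 = 6(Δ_0 - S'(1)) = 9 and h_2·σ_2 + 2h_2·σ_3 = 6(S'(8) - Δ_2) = 0.
Forward elimination and back-substitution give σ_0 = 149/96, σ_1 = 67/48, σ_2 = -193/48, σ_3 = 193/96.
On [1, 3], S(t) = 9 - 2·(t - 1) + 149/192·(t - 1)² - 5/384·(t - 1)³.
With (t - 1) = 1/2: S(3/2) = 8389/1024.

8.1924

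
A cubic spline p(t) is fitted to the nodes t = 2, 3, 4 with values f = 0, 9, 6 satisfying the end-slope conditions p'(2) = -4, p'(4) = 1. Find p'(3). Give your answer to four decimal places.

5.2500

With m_i denoting the second derivative at x_i, h_i = 1, 1, and Δ_i = (y_(i+1) − y_i)/h_i = 9, -3:
  1·m_0 + 4·m_1 + 1·m_2 = 6(Δ_1 - Δ_0) = -72
Clamped end conditions give two more equations: 2h_0·m_0 + h_0·m_1 = 6(Δ_0 - p'(2)) = 78 and h_1·m_1 + 2h_1·m_2 = 6(p'(4) - Δ_1) = 24.
Hence m_0 = 119/2, m_1 = -41, m_2 = 65/2.
On [3, 4], p'(t) = b_1 + 2c_1·(t - 3) + 3d_1·(t - 3)² with b_1 = Δ_1 - h_1(2m_1 + m_2)/6 = 21/4, c_1 = m_1/2 = -41/2, d_1 = (m_2 - m_1)/(6h_1) = 49/4. So p'(3) = 21/4.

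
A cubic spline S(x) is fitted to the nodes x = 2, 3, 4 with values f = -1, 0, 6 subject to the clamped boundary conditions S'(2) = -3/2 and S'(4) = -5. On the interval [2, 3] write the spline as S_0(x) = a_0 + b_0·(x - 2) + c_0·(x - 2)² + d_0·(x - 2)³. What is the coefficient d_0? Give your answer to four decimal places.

Let σ_i = S''(x_i). Step sizes h_i = 1, 1; slopes of the chords Δ_i = (y_(i+1) - y_i)/h_i = 1, 6.
  1·σ_0 + 4·σ_1 + 1·σ_2 = 6(Δ_1 - Δ_0) = 30
Clamped end conditions give two more equations: 2h_0·σ_0 + h_0·σ_1 = 6(Δ_0 - S'(2)) = 15 and h_1·σ_1 + 2h_1·σ_2 = 6(S'(4) - Δ_1) = -66.
Solving the tridiagonal system: σ_0 = -7/4, σ_1 = 37/2, σ_2 = -169/4.
On [2, 3], with S_0(x) = a_0 + b_0·(x - 2) + c_0·(x - 2)² + d_0·(x - 2)³: c_0 = σ_0/2 = -7/8, d_0 = (σ_1 - σ_0)/(6h_0) = 27/8, b_0 = Δ_0 - h_0(2σ_0 + σ_1)/6 = -3/2.

3.3750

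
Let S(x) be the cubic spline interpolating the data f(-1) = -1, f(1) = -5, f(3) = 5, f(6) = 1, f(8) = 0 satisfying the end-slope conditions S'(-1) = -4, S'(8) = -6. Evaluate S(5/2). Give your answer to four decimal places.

Let M_i = S''(x_i). Step sizes h_i = 2, 2, 3, 2; slopes of the chords Δ_i = (y_(i+1) - y_i)/h_i = -2, 5, -4/3, -1/2.
  2·M_0 + 8·M_1 + 2·M_2 = 6(Δ_1 - Δ_0) = 42
  2·M_1 + 10·M_2 + 3·M_3 = 6(Δ_2 - Δ_1) = -38
  3·M_2 + 10·M_3 + 2·M_4 = 6(Δ_3 - Δ_2) = 5
Clamped end conditions give two more equations: 2h_0·M_0 + h_0·M_1 = 6(Δ_0 - S'(-1)) = 12 and h_3·M_3 + 2h_3·M_4 = 6(S'(8) - Δ_3) = -33.
Solving the tridiagonal system: M_0 = -181/354, M_1 = 1243/177, M_2 = -2329/354, M_3 = 811/177, M_4 = -7463/708.
On [1, 3], S(x) = -5 + 889/354·(x - 1) + 1243/354·(x - 1)² - 535/472·(x - 1)³.
With (x - 1) = 3/2: S(5/2) = 10731/3776.

2.8419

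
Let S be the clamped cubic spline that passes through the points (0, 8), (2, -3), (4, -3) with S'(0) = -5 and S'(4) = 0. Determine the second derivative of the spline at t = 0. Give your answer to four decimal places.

-3.6250

With M_i denoting the second derivative at x_i, h_i = 2, 2, and Δ_i = (y_(i+1) − y_i)/h_i = -11/2, 0:
  2·M_0 + 8·M_1 + 2·M_2 = 6(Δ_1 - Δ_0) = 33
Clamped end conditions give two more equations: 2h_0·M_0 + h_0·M_1 = 6(Δ_0 - S'(0)) = -3 and h_1·M_1 + 2h_1·M_2 = 6(S'(4) - Δ_1) = 0.
Solving the tridiagonal system: M_0 = -29/8, M_1 = 23/4, M_2 = -23/8.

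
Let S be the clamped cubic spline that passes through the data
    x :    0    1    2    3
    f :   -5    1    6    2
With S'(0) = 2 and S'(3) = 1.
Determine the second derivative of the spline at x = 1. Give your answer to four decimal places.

0.5333

Let M_i = S''(x_i). Step sizes h_i = 1, 1, 1; slopes of the chords Δ_i = (y_(i+1) - y_i)/h_i = 6, 5, -4.
  1·M_0 + 4·M_1 + 1·M_2 = 6(Δ_1 - Δ_0) = -6
  1·M_1 + 4·M_2 + 1·M_3 = 6(Δ_2 - Δ_1) = -54
Clamped end conditions give two more equations: 2h_0·M_0 + h_0·M_1 = 6(Δ_0 - S'(0)) = 24 and h_2·M_2 + 2h_2·M_3 = 6(S'(3) - Δ_2) = 30.
Solving: M_0 = 176/15, M_1 = 8/15, M_2 = -298/15, M_3 = 374/15.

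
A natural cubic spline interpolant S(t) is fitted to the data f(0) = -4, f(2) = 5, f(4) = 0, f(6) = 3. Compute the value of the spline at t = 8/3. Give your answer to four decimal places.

4.0049

Write M_i for S''(x_i). With h_i = 2, 2, 2 and divided differences Δ_i = 9/2, -5/2, 3/2, the continuity of S' gives the tridiagonal system
  2·M_0 + 8·M_1 + 2·M_2 = 6(Δ_1 - Δ_0) = -42
  2·M_1 + 8·M_2 + 2·M_3 = 6(Δ_2 - Δ_1) = 24
Natural end conditions: M_0 = M_3 = 0.
Solving the tridiagonal system: M_0 = 0, M_1 = -32/5, M_2 = 23/5, M_3 = 0.
On [2, 4], S(t) = 5 + 7/30·(t - 2) - 16/5·(t - 2)² + 11/12·(t - 2)³.
With (t - 2) = 2/3: S(8/3) = 1622/405.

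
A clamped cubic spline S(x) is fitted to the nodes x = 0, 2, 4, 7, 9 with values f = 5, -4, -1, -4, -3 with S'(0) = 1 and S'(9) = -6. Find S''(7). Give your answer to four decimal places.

With M_i denoting the second derivative at x_i, h_i = 2, 2, 3, 2, and Δ_i = (y_(i+1) − y_i)/h_i = -9/2, 3/2, -1, 1/2:
  2·M_0 + 8·M_1 + 2·M_2 = 6(Δ_1 - Δ_0) = 36
  2·M_1 + 10·M_2 + 3·M_3 = 6(Δ_2 - Δ_1) = -15
  3·M_2 + 10·M_3 + 2·M_4 = 6(Δ_3 - Δ_2) = 9
Clamped end conditions give two more equations: 2h_0·M_0 + h_0·M_1 = 6(Δ_0 - S'(0)) = -33 and h_3·M_3 + 2h_3·M_4 = 6(S'(9) - Δ_3) = -39.
Solving: M_0 = -1495/118, M_1 = 1043/118, M_2 = -553/118, M_3 = 279/59, M_4 = -2859/236.

4.7288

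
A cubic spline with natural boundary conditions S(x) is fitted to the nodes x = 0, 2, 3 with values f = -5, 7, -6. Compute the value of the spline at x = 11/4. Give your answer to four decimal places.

Write σ_i for S''(x_i). With h_i = 2, 1 and divided differences Δ_i = 6, -13, the continuity of S' gives the tridiagonal system
  2·σ_0 + 6·σ_1 + 1·σ_2 = 6(Δ_1 - Δ_0) = -114
Natural end conditions: σ_0 = σ_2 = 0.
Forward elimination and back-substitution give σ_0 = 0, σ_1 = -19, σ_2 = 0.
On [2, 3], S(x) = 7 - 20/3·(x - 2) - 19/2·(x - 2)² + 19/6·(x - 2)³.
With (x - 2) = 3/4: S(11/4) = -257/128.

-2.0078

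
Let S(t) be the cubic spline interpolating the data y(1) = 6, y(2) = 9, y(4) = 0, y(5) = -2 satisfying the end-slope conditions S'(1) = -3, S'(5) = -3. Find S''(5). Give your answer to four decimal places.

Write M_i for S''(x_i). With h_i = 1, 2, 1 and divided differences Δ_i = 3, -9/2, -2, the continuity of S' gives the tridiagonal system
  1·M_0 + 6·M_1 + 2·M_2 = 6(Δ_1 - Δ_0) = -45
  2·M_1 + 6·M_2 + 1·M_3 = 6(Δ_2 - Δ_1) = 15
Clamped end conditions give two more equations: 2h_0·M_0 + h_0·M_1 = 6(Δ_0 - S'(1)) = 36 and h_2·M_2 + 2h_2·M_3 = 6(S'(5) - Δ_2) = -6.
Forward elimination and back-substitution give M_0 = 177/7, M_1 = -102/7, M_2 = 60/7, M_3 = -51/7.

-7.2857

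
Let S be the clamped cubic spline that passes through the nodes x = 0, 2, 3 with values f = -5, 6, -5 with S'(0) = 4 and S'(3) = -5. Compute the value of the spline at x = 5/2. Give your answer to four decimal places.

0.2188

Write M_i for S''(x_i). With h_i = 2, 1 and divided differences Δ_i = 11/2, -11, the continuity of S' gives the tridiagonal system
  2·M_0 + 6·M_1 + 1·M_2 = 6(Δ_1 - Δ_0) = -99
Clamped end conditions give two more equations: 2h_0·M_0 + h_0·M_1 = 6(Δ_0 - S'(0)) = 9 and h_1·M_1 + 2h_1·M_2 = 6(S'(3) - Δ_1) = 36.
Hence M_0 = 63/4, M_1 = -27, M_2 = 63/2.
On [2, 3], S(x) = 6 - 29/4·(x - 2) - 27/2·(x - 2)² + 39/4·(x - 2)³.
With (x - 2) = 1/2: S(5/2) = 7/32.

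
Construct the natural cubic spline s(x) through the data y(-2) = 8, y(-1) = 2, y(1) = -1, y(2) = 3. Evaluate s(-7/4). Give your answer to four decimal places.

6.3828

With M_i denoting the second derivative at x_i, h_i = 1, 2, 1, and Δ_i = (y_(i+1) − y_i)/h_i = -6, -3/2, 4:
  1·M_0 + 6·M_1 + 2·M_2 = 6(Δ_1 - Δ_0) = 27
  2·M_1 + 6·M_2 + 1·M_3 = 6(Δ_2 - Δ_1) = 33
Natural end conditions: M_0 = M_3 = 0.
Forward elimination and back-substitution give M_0 = 0, M_1 = 3, M_2 = 9/2, M_3 = 0.
On [-2, -1], s(x) = 8 - 13/2·(x + 2) + 0·(x + 2)² + 1/2·(x + 2)³.
With (x + 2) = 1/4: s(-7/4) = 817/128.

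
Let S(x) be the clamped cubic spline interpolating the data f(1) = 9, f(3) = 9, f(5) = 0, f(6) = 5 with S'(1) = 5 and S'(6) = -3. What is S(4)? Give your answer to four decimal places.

1.8696

Write m_i for S''(x_i). With h_i = 2, 2, 1 and divided differences Δ_i = 0, -9/2, 5, the continuity of S' gives the tridiagonal system
  2·m_0 + 8·m_1 + 2·m_2 = 6(Δ_1 - Δ_0) = -27
  2·m_1 + 6·m_2 + 1·m_3 = 6(Δ_2 - Δ_1) = 57
Clamped end conditions give two more equations: 2h_0·m_0 + h_0·m_1 = 6(Δ_0 - S'(1)) = -30 and h_2·m_2 + 2h_2·m_3 = 6(S'(6) - Δ_2) = -48.
Solving: m_0 = -193/46, m_1 = -152/23, m_2 = 394/23, m_3 = -749/23.
On [3, 5], S(x) = 9 - 267/46·(x - 3) - 76/23·(x - 3)² + 91/46·(x - 3)³.
With (x - 3) = 1: S(4) = 43/23.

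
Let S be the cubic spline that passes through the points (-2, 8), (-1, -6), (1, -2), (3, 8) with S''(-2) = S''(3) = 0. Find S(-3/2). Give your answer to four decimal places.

-0.0398

With σ_i denoting the second derivative at x_i, h_i = 1, 2, 2, and Δ_i = (y_(i+1) − y_i)/h_i = -14, 2, 5:
  1·σ_0 + 6·σ_1 + 2·σ_2 = 6(Δ_1 - Δ_0) = 96
  2·σ_1 + 8·σ_2 + 2·σ_3 = 6(Δ_2 - Δ_1) = 18
Natural end conditions: σ_0 = σ_3 = 0.
Solving the tridiagonal system: σ_0 = 0, σ_1 = 183/11, σ_2 = -21/11, σ_3 = 0.
On [-2, -1], S(x) = 8 - 369/22·(x + 2) + 0·(x + 2)² + 61/22·(x + 2)³.
With (x + 2) = 1/2: S(-3/2) = -7/176.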